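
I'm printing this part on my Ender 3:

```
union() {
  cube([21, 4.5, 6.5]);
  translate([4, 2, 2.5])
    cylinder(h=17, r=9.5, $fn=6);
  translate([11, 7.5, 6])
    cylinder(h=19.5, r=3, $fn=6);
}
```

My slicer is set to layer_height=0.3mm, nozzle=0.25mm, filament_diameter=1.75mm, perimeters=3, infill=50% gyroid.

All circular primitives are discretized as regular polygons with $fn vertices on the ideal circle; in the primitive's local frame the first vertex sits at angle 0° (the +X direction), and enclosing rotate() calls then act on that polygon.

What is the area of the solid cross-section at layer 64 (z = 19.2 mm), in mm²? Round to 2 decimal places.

At z = 19.2 mm: the cube does not reach this height (z outside [0, 6.5]); the cylinder at (4, 2): section is a regular 6-gon, circumradius r=9.5 (area = (6/2)·9.500²·sin(360°/6) = 234.48 mm²); the cylinder at (11, 7.5): section is a regular 6-gon, circumradius r=3 (area = (6/2)·3.000²·sin(360°/6) = 23.38 mm²); Merging all regions: the regions partially overlap — summed areas 257.86 mm² minus the doubly-counted overlap 8.38 mm² gives 249.48 mm² — area = 249.48 mm². Overall, the cross-section is a single solid region. Net area = 249.48 mm².

249.48 mm²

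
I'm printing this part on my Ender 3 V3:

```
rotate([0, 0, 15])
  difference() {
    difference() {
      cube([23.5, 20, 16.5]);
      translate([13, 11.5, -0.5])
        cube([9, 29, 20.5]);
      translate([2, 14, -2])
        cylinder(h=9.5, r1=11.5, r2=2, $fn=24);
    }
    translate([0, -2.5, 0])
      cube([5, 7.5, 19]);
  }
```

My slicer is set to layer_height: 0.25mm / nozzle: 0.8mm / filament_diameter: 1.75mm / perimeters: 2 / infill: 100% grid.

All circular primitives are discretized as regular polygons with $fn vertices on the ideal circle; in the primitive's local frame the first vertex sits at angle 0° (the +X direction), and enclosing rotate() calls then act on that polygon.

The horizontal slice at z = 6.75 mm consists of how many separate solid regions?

At z = 6.75 mm: the cube is present — its section is the full 23.5×20 rectangle; the 9×29 cube at (13, 11.5) contributes its full rectangle; the cone at (2, 14) (r1=11.5→r2=2) has section circumradius 2.750 here — a regular 24-gon; Subtracting the remaining from the first: starting from the 23.5×20 cube, the 9×29 cube at (13, 11.5) partially overlaps it — only the 76.50 mm² overlap (of its 261.00 mm²) is removed, clipping the outline; the cone at (2, 14) partially overlaps it — only the 21.61 mm² overlap (of its 23.49 mm²) is removed, clipping the outline — 1 connected region; the cube at (0, -2.5) is present — its section is the full 5×7.5 rectangle; Subtracting the remaining from the first: starting from the result so far, the 5×7.5 cube at (0, -2.5) partially overlaps it — only the 25.00 mm² overlap (of its 37.50 mm²) is removed, clipping the outline — 1 connected region; (whole slice rotated 15° about Z — lengths, areas and connectivity unchanged). The result has 1 disconnected region.

1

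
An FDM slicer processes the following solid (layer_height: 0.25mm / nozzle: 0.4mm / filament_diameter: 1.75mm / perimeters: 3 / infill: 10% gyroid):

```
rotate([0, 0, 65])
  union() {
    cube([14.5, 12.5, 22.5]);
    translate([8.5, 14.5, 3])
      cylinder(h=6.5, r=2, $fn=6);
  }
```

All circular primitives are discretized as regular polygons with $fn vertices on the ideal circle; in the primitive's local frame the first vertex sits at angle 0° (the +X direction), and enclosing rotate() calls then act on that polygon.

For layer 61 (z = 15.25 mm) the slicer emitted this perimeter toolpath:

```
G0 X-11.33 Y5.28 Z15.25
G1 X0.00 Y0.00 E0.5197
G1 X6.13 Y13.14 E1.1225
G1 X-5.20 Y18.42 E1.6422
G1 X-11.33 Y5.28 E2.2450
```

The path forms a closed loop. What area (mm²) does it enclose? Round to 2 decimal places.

181.24 mm²

Apply the shoelace formula to the sequence of (X, Y) vertices; enclosed area = 181.24 mm².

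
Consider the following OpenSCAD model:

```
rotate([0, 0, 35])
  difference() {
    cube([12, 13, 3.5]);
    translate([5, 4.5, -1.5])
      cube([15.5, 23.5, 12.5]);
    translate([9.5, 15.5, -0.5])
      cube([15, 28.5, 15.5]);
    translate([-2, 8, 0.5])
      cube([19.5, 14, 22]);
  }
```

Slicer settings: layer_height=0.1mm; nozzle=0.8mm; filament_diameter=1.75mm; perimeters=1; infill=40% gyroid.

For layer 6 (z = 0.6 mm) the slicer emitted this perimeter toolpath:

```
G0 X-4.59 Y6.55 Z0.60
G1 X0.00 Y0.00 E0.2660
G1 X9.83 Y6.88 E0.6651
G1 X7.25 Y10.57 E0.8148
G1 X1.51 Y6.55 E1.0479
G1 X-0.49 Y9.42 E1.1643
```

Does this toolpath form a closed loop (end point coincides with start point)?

no

Start point (G0): (-4.59, 6.55). End point (last G1): the path does not return to the start — open.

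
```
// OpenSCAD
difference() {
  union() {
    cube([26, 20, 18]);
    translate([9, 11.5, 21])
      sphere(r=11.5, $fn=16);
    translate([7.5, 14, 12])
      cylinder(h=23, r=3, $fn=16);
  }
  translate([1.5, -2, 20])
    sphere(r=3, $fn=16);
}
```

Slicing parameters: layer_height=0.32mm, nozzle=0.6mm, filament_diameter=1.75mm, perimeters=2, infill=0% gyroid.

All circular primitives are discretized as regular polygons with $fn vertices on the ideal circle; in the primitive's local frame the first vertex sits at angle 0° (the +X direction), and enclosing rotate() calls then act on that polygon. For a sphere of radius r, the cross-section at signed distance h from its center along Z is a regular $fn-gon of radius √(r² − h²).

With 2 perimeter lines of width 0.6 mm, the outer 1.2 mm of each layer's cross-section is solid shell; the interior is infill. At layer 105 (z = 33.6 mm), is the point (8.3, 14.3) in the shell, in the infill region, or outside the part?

infill

At z = 33.6 mm: the cube does not reach this height (z outside [0, 18]); the sphere at (9, 11.5) is not intersected at this z (|z−center|=12.600 > r=11.5); the cylinder at (7.5, 14): section is a regular 16-gon, circumradius r=3; Combining (union): only the r=3 cylinder at (7.5, 14) is present, so the union is just that shape — 1 connected region; the sphere at (1.5, -2) is absent (|z−center|=13.600 > r=3); Subtracting the remaining from the first: none of the subtracted shapes is present at this height, so that combined region is unchanged — 1 connected region. Overall, the cross-section is a single solid region. The nearest boundary edge runs (10.50, 14.00)→(10.27, 15.15); distance from the point to it = 2.10 mm. The point is inside the cross-section and 2.10 mm from the nearest boundary — more than the 1.2 mm shell width (2 × 0.6), so it's in the infill interior.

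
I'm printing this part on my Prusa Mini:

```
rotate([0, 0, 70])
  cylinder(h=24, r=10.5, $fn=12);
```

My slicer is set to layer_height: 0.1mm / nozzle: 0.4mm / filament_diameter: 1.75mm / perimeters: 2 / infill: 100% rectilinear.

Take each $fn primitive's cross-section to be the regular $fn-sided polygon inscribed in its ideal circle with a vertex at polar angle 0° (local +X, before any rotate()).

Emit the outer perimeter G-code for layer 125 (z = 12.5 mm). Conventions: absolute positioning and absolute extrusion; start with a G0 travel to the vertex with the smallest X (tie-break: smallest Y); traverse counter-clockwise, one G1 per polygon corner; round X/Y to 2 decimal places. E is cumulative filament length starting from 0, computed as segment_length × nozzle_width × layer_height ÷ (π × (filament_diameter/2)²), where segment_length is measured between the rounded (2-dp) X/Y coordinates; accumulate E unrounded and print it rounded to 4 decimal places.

G0 X-10.34 Y-1.82 Z12.50
G1 X-8.04 Y-6.75 E0.0905
G1 X-3.59 Y-9.87 E0.1809
G1 X1.82 Y-10.34 E0.2712
G1 X6.75 Y-8.04 E0.3616
G1 X9.87 Y-3.59 E0.4520
G1 X10.34 Y1.82 E0.5423
G1 X8.04 Y6.75 E0.6328
G1 X3.59 Y9.87 E0.7232
G1 X-1.82 Y10.34 E0.8135
G1 X-6.75 Y8.04 E0.9039
G1 X-9.87 Y3.59 E0.9943
G1 X-10.34 Y-1.82 E1.0846

At z = 12.5 mm: the r=10.5 cylinder gives a regular 12-gon of circumradius 10.5 (constant along its height); (whole slice rotated 70° about Z — lengths, areas and connectivity unchanged). The outline is a single polygon with 12 vertices. Extrusion per mm of travel: 0.4 × 0.1 / (π × 0.875²) = 0.016630. Accumulating E over each segment gives final E = 1.0846.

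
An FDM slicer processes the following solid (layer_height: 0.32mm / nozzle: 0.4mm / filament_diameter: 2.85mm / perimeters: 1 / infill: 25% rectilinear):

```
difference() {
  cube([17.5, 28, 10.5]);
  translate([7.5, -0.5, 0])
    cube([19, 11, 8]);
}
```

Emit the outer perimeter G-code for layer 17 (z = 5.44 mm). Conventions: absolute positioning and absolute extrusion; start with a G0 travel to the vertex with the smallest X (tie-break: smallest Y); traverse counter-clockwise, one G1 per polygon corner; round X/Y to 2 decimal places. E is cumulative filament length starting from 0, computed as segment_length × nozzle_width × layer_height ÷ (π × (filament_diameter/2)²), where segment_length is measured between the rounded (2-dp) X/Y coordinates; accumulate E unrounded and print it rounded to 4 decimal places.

G0 X0.00 Y0.00 Z5.44
G1 X7.50 Y0.00 E0.1505
G1 X7.50 Y10.50 E0.3612
G1 X17.50 Y10.50 E0.5618
G1 X17.50 Y28.00 E0.9129
G1 X0.00 Y28.00 E1.2641
G1 X0.00 Y0.00 E1.8259

At z = 5.44 mm: the cube is present — its section is the full 17.5×28 rectangle; the cube at (7.5, -0.5) (footprint 19×11) is included at this height; Subtracting the remaining from the first: starting from the 17.5×28 cube, the 19×11 cube at (7.5, -0.5) partially overlaps it — only the 105.00 mm² overlap (of its 209.00 mm²) is removed, clipping the outline — 1 connected region. The outline is a single polygon with 6 vertices. Extrusion per mm of travel: 0.4 × 0.32 / (π × 1.425²) = 0.020065. Accumulating E over each segment gives final E = 1.8259.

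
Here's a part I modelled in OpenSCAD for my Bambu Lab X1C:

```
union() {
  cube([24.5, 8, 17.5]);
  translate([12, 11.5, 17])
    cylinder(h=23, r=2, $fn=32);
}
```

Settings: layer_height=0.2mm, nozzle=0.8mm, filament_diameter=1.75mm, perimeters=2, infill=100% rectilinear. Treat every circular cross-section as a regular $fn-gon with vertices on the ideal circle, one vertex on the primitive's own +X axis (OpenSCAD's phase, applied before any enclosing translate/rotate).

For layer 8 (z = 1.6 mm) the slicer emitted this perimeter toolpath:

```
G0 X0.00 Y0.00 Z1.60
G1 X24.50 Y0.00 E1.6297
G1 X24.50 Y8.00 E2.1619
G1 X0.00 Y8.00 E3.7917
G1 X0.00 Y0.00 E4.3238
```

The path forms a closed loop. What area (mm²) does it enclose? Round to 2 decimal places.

Apply the shoelace formula to the sequence of (X, Y) vertices; enclosed area = 196.00 mm².

196.00 mm²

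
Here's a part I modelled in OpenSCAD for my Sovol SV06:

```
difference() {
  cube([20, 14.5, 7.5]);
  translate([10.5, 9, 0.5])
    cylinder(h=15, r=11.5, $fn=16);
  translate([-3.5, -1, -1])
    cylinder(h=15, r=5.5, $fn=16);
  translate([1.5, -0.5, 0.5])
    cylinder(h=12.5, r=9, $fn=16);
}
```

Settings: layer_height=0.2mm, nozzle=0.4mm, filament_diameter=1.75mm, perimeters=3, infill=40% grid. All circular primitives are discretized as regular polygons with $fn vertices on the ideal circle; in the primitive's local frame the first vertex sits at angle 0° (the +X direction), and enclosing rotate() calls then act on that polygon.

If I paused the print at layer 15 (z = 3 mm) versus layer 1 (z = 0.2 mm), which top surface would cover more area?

layer 1 (z = 0.2 mm)

Layer 15 (z = 3): the cube is present — its section is the full 20×14.5 rectangle (area 290.00 mm²); the r=11.5 cylinder at (10.5, 9) gives a regular 16-gon of circumradius 11.5 (constant along its height) (area = (16/2)·11.500²·sin(360°/16) = 404.88 mm²); the r=5.5 cylinder at (-3.5, -1) gives a regular 16-gon of circumradius 5.5 (constant along its height) (area = (16/2)·5.500²·sin(360°/16) = 92.61 mm²); the r=9 cylinder at (1.5, -0.5) contributes a regular 16-gon of circumradius 9 (area = (16/2)·9.000²·sin(360°/16) = 247.98 mm²); After the difference (first − rest): starting from the 20×14.5 cube (290.00 mm²), the r=11.5 cylinder at (10.5, 9) partially overlaps it — only the 279.75 mm² overlap (of its 404.88 mm²) is removed, clipping the outline; the r=5.5 cylinder at (-3.5, -1) partially overlaps it — only the 3.68 mm² overlap (of its 92.61 mm²) is removed, clipping the outline; the r=9 cylinder at (1.5, -0.5) partially overlaps it — only the 3.14 mm² overlap (of its 247.98 mm²) is removed, clipping the outline — area = 3.43 mm². So its area = 3.43 mm². Layer 1 (z = 0.2): the cube is present — its section is the full 20×14.5 rectangle (area 290.00 mm²); the cylinder at (10.5, 9) is not intersected at this z (z outside [0.5, 15.5]); the r=5.5 cylinder at (-3.5, -1) contributes a regular 16-gon of circumradius 5.5 (area = (16/2)·5.500²·sin(360°/16) = 92.61 mm²); the cylinder at (1.5, -0.5) does not reach this height (z outside [0.5, 13]); Taking the first minus the rest: starting from the 20×14.5 cube (290.00 mm²), the r=5.5 cylinder at (-3.5, -1) partially overlaps it — only the 3.68 mm² overlap (of its 92.61 mm²) is removed, clipping the outline — area = 286.32 mm². So its area = 286.32 mm². Layer 1 is larger (286.32 vs 3.43 mm²).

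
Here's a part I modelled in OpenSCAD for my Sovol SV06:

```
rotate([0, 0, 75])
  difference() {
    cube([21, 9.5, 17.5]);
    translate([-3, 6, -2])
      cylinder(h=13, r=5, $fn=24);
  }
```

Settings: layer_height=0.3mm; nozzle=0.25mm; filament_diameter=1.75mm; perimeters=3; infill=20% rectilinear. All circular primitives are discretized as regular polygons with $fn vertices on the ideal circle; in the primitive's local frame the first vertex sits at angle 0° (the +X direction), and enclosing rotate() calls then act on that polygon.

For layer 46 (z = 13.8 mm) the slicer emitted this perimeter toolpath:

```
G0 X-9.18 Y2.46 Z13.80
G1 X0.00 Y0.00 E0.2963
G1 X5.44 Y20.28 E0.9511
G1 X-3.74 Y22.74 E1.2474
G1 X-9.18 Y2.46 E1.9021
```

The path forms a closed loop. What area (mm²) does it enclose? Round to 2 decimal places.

199.55 mm²

Apply the shoelace formula to the sequence of (X, Y) vertices; enclosed area = 199.55 mm².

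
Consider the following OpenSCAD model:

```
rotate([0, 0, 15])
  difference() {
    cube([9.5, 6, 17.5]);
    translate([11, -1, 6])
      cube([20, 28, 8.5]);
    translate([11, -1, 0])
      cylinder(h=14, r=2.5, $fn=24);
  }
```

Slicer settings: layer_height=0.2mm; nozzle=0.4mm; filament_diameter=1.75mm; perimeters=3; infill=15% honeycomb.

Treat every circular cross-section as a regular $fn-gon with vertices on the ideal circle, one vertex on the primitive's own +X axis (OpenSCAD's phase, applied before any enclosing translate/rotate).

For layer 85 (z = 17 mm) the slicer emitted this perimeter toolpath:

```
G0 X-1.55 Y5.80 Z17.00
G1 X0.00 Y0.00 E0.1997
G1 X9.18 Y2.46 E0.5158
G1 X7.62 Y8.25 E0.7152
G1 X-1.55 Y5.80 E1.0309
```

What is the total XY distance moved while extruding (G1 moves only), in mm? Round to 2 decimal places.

31.00 mm

Sum the Euclidean lengths of each G1 segment: total = 31.00 mm.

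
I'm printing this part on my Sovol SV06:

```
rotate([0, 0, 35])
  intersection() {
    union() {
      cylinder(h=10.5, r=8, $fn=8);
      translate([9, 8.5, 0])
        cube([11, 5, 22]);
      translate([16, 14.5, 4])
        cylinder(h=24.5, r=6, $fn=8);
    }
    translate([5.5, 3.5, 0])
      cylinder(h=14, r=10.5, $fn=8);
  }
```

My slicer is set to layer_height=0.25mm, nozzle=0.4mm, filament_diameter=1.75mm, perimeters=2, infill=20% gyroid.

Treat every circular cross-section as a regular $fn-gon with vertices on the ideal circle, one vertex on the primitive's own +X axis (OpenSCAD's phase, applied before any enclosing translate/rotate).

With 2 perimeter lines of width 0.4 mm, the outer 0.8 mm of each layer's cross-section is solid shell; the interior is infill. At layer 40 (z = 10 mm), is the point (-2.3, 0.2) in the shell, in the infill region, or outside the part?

infill

At z = 10 mm: the r=8 cylinder contributes a regular 8-gon of circumradius 8; the cube at (9, 8.5) is present — its section is the full 11×5 rectangle; the r=6 cylinder at (16, 14.5) gives a regular 8-gon of circumradius 6 (constant along its height); Combining (union): the regions partially overlap (shared area 36.35 mm²), so overlapping operands fuse into one piece — 2 connected regions; the r=10.5 cylinder at (5.5, 3.5) contributes a regular 8-gon of circumradius 10.5; Taking the intersection: the r=10.5 cylinder at (5.5, 3.5) partially overlaps the result so far; clipping to the common part keeps 140.27 mm² — 2 connected regions; (rotated 35° about Z; rotation is an isometry so areas/perimeters/island counts are preserved). Overall, the cross-section has 2 separate islands. Undo the 35° rotation: the query point maps to (-1.769, 1.483) in the un-rotated model frame. The nearest boundary edge runs (-1.92, -3.92)→(-5.00, 3.50); distance from the point to it = 2.21 mm. (Shell/infill is judged within the island containing the point — the largest one.) The point is inside the cross-section and 2.21 mm from the nearest boundary — more than the 0.8 mm shell width (2 × 0.4), so it's in the infill interior.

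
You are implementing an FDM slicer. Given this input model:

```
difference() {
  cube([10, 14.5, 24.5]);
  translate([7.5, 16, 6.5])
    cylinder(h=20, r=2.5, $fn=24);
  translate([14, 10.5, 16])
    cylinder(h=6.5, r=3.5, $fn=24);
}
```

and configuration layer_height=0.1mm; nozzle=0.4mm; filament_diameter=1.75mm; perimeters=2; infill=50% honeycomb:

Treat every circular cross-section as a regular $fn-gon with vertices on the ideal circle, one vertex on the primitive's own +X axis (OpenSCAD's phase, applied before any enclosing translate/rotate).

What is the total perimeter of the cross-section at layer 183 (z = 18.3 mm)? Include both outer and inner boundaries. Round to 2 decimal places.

49.64 mm

At z = 18.3 mm: the cube is present — its section is the full 10×14.5 rectangle (perimeter 49.00 mm); the r=2.5 cylinder at (7.5, 16) contributes a regular 24-gon of circumradius 2.5 (perimeter = 2·24·2.500·sin(180°/24) = 15.66 mm); the cylinder at (14, 10.5): section is a regular 24-gon, circumradius r=3.5 (perimeter = 2·24·3.500·sin(180°/24) = 21.93 mm); After the difference (first − rest): starting from the 10×14.5 cube, the r=2.5 cylinder at (7.5, 16) partially overlaps it — only the 2.73 mm² overlap (of its 19.41 mm²) is removed, clipping the outline; the r=3.5 cylinder at (14, 10.5) misses the remaining region (no effect) — boundary = 49.64 mm. Overall, the cross-section is a single solid region. Total boundary length (outer) = 49.64 mm.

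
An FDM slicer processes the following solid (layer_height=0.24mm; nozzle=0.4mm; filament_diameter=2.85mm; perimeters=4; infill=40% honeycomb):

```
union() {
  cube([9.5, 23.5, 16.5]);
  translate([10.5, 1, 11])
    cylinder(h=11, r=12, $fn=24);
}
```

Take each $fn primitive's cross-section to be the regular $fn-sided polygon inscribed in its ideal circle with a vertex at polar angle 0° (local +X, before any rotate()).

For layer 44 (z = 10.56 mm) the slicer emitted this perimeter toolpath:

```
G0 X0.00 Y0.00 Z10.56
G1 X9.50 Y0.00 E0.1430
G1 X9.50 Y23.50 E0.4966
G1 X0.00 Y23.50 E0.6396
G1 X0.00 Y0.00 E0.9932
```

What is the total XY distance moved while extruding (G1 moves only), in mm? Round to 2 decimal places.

66.00 mm

Sum the Euclidean lengths of each G1 segment: total = 66.00 mm.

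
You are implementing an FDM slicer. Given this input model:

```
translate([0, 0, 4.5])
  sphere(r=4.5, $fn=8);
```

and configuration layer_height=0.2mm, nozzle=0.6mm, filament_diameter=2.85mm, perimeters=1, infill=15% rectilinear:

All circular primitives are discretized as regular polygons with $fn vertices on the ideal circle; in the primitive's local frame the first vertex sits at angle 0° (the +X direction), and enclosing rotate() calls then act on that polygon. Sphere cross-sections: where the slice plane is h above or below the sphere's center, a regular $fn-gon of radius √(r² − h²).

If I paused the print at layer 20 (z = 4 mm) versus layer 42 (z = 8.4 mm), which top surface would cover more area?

Layer 20 (z = 4): the r=4.5 sphere contributes a regular 8-gon of circumradius √(4.5²−0.5²) = 4.472 (area = (8/2)·4.472²·sin(360°/8) = 56.57 mm²). So its area = 56.57 mm². Layer 42 (z = 8.4): the r=4.5 sphere contributes a regular 8-gon of circumradius √(4.5²−3.9²) = 2.245 (area = (8/2)·2.245²·sin(360°/8) = 14.26 mm²). So its area = 14.26 mm². Layer 20 is larger (56.57 vs 14.26 mm²).

layer 20 (z = 4 mm)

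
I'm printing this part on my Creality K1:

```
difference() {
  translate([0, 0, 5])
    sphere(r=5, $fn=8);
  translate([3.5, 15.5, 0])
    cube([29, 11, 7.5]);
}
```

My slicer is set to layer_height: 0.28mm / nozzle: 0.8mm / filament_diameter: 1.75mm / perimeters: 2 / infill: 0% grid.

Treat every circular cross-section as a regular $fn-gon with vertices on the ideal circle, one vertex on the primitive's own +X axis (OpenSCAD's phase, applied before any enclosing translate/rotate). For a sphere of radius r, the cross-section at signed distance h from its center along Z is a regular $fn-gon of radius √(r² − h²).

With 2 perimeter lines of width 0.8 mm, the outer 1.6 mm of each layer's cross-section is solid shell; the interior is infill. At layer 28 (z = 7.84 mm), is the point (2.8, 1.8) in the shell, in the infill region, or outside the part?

At z = 7.84 mm: the sphere: section is a regular 8-gon, circumradius = √(r²−h²) = √(5²−2.84²) = 4.115; the cube at (3.5, 15.5) is not intersected at this z (z outside [0, 7.5]); Taking the first minus the rest: none of the subtracted shapes is present at this height, so the r=5 sphere is unchanged — 1 connected region. Overall, the cross-section is a single solid region. The nearest boundary edge runs (4.12, 0.00)→(2.91, 2.91); distance from the point to it = 0.53 mm. The point is inside the cross-section, 0.53 mm from the nearest boundary — within the 1.6 mm shell band (2 × 0.8).

shell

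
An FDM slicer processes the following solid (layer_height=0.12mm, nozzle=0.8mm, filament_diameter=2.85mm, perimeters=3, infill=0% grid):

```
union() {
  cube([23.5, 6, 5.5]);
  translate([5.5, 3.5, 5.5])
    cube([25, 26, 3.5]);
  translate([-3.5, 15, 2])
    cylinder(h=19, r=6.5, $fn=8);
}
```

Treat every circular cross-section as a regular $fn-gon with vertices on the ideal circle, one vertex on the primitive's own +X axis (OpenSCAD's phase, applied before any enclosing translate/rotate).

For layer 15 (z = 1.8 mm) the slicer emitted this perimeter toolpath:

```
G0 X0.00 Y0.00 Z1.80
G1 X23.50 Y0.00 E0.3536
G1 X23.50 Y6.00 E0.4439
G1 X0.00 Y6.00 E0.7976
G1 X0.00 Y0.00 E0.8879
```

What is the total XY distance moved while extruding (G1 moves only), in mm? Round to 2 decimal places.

59.00 mm

Sum the Euclidean lengths of each G1 segment: total = 59.00 mm.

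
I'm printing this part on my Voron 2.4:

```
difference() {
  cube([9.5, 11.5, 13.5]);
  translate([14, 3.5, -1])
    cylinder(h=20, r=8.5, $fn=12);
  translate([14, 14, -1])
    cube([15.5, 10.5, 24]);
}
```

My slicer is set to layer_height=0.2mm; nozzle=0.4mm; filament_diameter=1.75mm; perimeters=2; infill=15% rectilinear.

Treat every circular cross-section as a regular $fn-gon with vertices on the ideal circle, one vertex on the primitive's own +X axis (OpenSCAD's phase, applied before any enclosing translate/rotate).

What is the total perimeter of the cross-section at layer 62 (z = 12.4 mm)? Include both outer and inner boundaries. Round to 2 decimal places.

40.40 mm

At z = 12.4 mm: the cube is present — its section is the full 9.5×11.5 rectangle (perimeter 42.00 mm); the r=8.5 cylinder at (14, 3.5) contributes a regular 12-gon of circumradius 8.5 (perimeter = 2·12·8.500·sin(180°/12) = 52.80 mm); the cube at (14, 14) is present — its section is the full 15.5×10.5 rectangle (perimeter 52.00 mm); Taking the first minus the rest: starting from the 9.5×11.5 cube, the r=8.5 cylinder at (14, 3.5) partially overlaps it — only the 31.03 mm² overlap (of its 216.75 mm²) is removed, clipping the outline; the 15.5×10.5 cube at (14, 14) misses the remaining region (no effect) — boundary = 40.40 mm. Overall, the cross-section is a single solid region. Total boundary length (outer) = 40.40 mm.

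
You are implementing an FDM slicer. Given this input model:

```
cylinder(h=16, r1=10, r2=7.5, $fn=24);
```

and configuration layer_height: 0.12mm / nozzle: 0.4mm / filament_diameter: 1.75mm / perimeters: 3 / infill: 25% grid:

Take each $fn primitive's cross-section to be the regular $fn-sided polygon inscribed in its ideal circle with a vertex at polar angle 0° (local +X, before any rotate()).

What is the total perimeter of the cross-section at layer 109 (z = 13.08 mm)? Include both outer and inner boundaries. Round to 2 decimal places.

49.85 mm

At z = 13.08 mm: the cone (r1=10→r2=7.5) has section circumradius 7.956 here — a regular 24-gon (perimeter = 2·24·7.956·sin(180°/24) = 49.85 mm). Overall, the cross-section is a single solid region. Total boundary length (outer) = 49.85 mm.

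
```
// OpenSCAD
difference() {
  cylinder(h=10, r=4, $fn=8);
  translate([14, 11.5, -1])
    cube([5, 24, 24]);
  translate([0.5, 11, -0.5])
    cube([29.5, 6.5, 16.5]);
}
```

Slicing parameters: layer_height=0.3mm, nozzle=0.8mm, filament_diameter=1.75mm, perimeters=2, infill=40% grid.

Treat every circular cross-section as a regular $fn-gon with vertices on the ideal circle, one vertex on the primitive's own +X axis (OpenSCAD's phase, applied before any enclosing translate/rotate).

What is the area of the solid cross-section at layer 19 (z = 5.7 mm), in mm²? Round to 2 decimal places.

At z = 5.7 mm: the r=4 cylinder contributes a regular 8-gon of circumradius 4 (area = (8/2)·4.000²·sin(360°/8) = 45.25 mm²); the cube at (14, 11.5) (footprint 5×24) is included at this height (area 120.00 mm²); the cube at (0.5, 11) (footprint 29.5×6.5) is included at this height (area 191.75 mm²); Subtracting the remaining from the first: starting from the r=4 cylinder (45.25 mm²), the 5×24 cube at (14, 11.5) misses the remaining region (no effect); the 29.5×6.5 cube at (0.5, 11) misses the remaining region (no effect) — area = 45.25 mm². Overall, the cross-section is a single solid region. Net area = 45.25 mm².

45.25 mm²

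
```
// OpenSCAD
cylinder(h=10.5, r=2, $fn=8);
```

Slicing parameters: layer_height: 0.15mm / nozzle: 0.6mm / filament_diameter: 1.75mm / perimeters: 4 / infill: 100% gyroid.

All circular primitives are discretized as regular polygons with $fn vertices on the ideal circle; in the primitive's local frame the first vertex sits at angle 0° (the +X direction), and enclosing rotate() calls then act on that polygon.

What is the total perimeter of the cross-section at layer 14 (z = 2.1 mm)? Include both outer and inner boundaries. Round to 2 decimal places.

12.25 mm

At z = 2.1 mm: the r=2 cylinder contributes a regular 8-gon of circumradius 2 (perimeter = 2·8·2.000·sin(180°/8) = 12.25 mm). Overall, the cross-section is a single solid region. Total boundary length (outer) = 12.25 mm.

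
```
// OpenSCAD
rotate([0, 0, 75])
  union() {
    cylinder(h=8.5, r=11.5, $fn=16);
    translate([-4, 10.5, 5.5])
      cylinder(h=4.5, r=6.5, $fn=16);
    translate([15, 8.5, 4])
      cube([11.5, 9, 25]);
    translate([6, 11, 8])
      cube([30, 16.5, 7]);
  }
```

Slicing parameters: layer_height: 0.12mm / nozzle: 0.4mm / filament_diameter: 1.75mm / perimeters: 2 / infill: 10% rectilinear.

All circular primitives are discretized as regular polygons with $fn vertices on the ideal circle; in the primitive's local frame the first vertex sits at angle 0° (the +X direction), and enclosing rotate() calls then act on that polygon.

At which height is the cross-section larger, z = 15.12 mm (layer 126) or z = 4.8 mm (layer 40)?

Layer 126 (z = 15.12): the cylinder is absent (z outside [0, 8.5]); the cylinder at (-4, 10.5) does not reach this height (z outside [5.5, 10]); the cube at (15, 8.5) (footprint 11.5×9) is included at this height (area 103.50 mm²); the cube at (6, 11) does not reach this height (z outside [8, 15]); Taking the union: only the 11.5×9 cube at (15, 8.5) is present, so the union is just that shape — area = 103.50 mm²; (whole slice rotated 75° about Z — lengths, areas and connectivity unchanged). So its area = 103.50 mm². Layer 40 (z = 4.8): the r=11.5 cylinder gives a regular 16-gon of circumradius 11.5 (constant along its height) (area = (16/2)·11.500²·sin(360°/16) = 404.88 mm²); the cylinder at (-4, 10.5) is absent (z outside [5.5, 10]); the 11.5×9 cube at (15, 8.5) contributes its full rectangle (area 103.50 mm²); the cube at (6, 11) is not intersected at this z (z outside [8, 15]); Merging all regions: the 2 present regions are separate (no shared area or edge), so areas and boundary lengths simply add and each stays a separate island — area = 508.38 mm²; (whole slice rotated 75° about Z — lengths, areas and connectivity unchanged). So its area = 508.38 mm². Layer 40 is larger (508.38 vs 103.50 mm²).

layer 40 (z = 4.8 mm)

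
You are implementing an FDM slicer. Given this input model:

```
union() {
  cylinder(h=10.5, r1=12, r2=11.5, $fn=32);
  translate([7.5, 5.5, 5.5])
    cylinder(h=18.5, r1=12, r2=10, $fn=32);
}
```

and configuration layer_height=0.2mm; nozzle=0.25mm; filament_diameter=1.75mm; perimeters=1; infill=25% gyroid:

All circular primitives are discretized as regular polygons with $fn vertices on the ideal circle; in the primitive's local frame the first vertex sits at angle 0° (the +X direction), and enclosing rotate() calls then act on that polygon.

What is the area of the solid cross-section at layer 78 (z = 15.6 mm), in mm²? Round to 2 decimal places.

At z = 15.6 mm: the cone does not reach this height (z outside [0, 10.5]); the cone at (7.5, 5.5) (r1=12→r2=10) has section circumradius 10.908 here — a regular 32-gon (area = (32/2)·10.908²·sin(360°/32) = 371.41 mm²); Combining (union): only the cone at (7.5, 5.5) is present, so the union is just that shape — area = 371.41 mm². Overall, the cross-section is a single solid region. Net area = 371.41 mm².

371.41 mm²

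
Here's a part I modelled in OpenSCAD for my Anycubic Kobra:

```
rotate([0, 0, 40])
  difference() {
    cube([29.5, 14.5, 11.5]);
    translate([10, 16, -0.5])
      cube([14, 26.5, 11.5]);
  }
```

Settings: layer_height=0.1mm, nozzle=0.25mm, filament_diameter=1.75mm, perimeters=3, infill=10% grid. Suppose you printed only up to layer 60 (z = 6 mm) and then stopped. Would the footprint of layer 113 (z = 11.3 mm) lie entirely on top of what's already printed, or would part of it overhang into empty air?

entirely on top

Compare the two slices. At z = 6: the cube is present — its section is the full 29.5×14.5 rectangle (area 427.75 mm²); the cube at (10, 16) is present — its section is the full 14×26.5 rectangle (area 371.00 mm²); After the difference (first − rest): starting from the 29.5×14.5 cube (427.75 mm²), the 14×26.5 cube at (10, 16) misses the remaining region (no effect) — area = 427.75 mm²; (rotated 40° about Z; rotation is an isometry so areas/perimeters/island counts are preserved). At z = 11.3: the cube is present — its section is the full 29.5×14.5 rectangle (area 427.75 mm²); the cube at (10, 16) is not intersected at this z (z outside [-0.5, 11]); Subtracting the remaining from the first: none of the subtracted shapes is present at this height, so the 29.5×14.5 cube is unchanged — area = 427.75 mm²; (rotated 40° about Z; rotation is an isometry so areas/perimeters/island counts are preserved). Checking containment: the cross-section at z = 11.3 is a subset of the cross-section at z = 6.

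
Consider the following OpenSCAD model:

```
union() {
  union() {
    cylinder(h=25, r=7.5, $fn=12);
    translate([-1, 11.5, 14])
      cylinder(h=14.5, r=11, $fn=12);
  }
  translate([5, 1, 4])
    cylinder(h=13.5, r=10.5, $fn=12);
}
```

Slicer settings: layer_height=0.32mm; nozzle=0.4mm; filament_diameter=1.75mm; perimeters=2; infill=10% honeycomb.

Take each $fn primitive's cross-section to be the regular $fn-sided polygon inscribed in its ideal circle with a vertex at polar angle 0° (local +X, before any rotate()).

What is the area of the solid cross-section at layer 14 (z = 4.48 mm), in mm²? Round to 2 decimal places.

354.04 mm²

At z = 4.48 mm: the r=7.5 cylinder contributes a regular 12-gon of circumradius 7.5 (area = (12/2)·7.500²·sin(360°/12) = 168.75 mm²); the cylinder at (-1, 11.5) is absent (z outside [14, 28.5]); Combining (union): only the r=7.5 cylinder is present, so the union is just that shape — area = 168.75 mm²; the r=10.5 cylinder at (5, 1) gives a regular 12-gon of circumradius 10.5 (constant along its height) (area = (12/2)·10.500²·sin(360°/12) = 330.75 mm²); Merging all regions: the regions partially overlap — summed areas 499.50 mm² minus the doubly-counted overlap 145.46 mm² gives 354.04 mm² — area = 354.04 mm². Overall, the cross-section is a single solid region. Net area = 354.04 mm².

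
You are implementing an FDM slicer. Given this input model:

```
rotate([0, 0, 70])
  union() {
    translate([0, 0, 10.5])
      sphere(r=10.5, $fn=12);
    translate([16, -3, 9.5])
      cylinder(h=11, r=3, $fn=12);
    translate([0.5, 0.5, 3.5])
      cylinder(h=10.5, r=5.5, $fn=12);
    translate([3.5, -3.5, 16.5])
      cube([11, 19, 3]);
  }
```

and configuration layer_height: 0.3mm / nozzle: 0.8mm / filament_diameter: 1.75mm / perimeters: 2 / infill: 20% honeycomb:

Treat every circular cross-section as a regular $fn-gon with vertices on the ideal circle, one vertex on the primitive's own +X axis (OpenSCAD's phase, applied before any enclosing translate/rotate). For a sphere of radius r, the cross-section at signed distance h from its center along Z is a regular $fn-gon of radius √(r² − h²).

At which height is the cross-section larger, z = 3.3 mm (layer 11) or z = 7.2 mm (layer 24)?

Layer 11 (z = 3.3): the r=10.5 sphere contributes a regular 12-gon of circumradius √(10.5²−7.2²) = 7.643 (area = (12/2)·7.643²·sin(360°/12) = 175.23 mm²); the cylinder at (16, -3) is not intersected at this z (z outside [9.5, 20.5]); the cylinder at (0.5, 0.5) is absent (z outside [3.5, 14]); the cube at (3.5, -3.5) does not reach this height (z outside [16.5, 19.5]); Taking the union: only the r=10.5 sphere is present, so the union is just that shape — area = 175.23 mm²; (rotated 70° about Z; rotation is an isometry so areas/perimeters/island counts are preserved). So its area = 175.23 mm². Layer 24 (z = 7.2): the r=10.5 sphere contributes a regular 12-gon of circumradius √(10.5²−3.3²) = 9.968 (area = (12/2)·9.968²·sin(360°/12) = 298.08 mm²); the cylinder at (16, -3) is not intersected at this z (z outside [9.5, 20.5]); the cylinder at (0.5, 0.5): section is a regular 12-gon, circumradius r=5.5 (area = (12/2)·5.500²·sin(360°/12) = 90.75 mm²); the cube at (3.5, -3.5) is not intersected at this z (z outside [16.5, 19.5]); Merging all regions: the r=5.5 cylinder at (0.5, 0.5) lies entirely inside the r=10.5 sphere, so the union is just the r=10.5 sphere — area = 298.08 mm²; (rotated 70° about Z; rotation is an isometry so areas/perimeters/island counts are preserved). So its area = 298.08 mm². Layer 24 is larger (298.08 vs 175.23 mm²).

layer 24 (z = 7.2 mm)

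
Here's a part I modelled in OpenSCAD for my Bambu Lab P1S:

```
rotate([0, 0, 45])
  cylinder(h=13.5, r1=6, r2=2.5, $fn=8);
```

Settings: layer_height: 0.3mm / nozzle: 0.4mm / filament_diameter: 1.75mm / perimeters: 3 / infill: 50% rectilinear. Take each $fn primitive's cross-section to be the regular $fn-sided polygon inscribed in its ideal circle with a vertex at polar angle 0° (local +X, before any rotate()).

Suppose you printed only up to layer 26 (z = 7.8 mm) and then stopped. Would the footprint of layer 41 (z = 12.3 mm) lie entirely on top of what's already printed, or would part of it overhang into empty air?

entirely on top

Compare the two slices. At z = 7.8: the cone (r1=6→r2=2.5) has section circumradius 3.978 here — a regular 8-gon (area = (8/2)·3.978²·sin(360°/8) = 44.75 mm²); (whole slice rotated 45° about Z — lengths, areas and connectivity unchanged). At z = 12.3: the cone (r1=6→r2=2.5) has section circumradius 2.811 here — a regular 8-gon (area = (8/2)·2.811²·sin(360°/8) = 22.35 mm²); (rotated 45° about Z; rotation is an isometry so areas/perimeters/island counts are preserved). Checking containment: the cross-section at z = 12.3 is a subset of the cross-section at z = 7.8.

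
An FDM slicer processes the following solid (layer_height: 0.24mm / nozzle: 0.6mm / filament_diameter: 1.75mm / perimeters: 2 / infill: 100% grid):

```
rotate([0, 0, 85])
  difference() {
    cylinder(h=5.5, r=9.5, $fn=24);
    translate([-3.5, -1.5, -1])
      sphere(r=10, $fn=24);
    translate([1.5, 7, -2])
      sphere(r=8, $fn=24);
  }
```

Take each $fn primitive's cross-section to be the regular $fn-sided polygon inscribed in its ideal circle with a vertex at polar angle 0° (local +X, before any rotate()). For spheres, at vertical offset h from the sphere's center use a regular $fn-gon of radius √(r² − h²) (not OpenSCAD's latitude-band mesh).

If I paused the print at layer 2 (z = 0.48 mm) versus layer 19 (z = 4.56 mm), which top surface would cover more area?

Layer 2 (z = 0.48): the r=9.5 cylinder gives a regular 24-gon of circumradius 9.5 (constant along its height) (area = (24/2)·9.500²·sin(360°/24) = 280.30 mm²); the r=10 sphere at (-3.5, -1.5) contributes a regular 24-gon of circumradius √(10²−1.48²) = 9.890 (area = (24/2)·9.890²·sin(360°/24) = 303.78 mm²); the sphere at (1.5, 7): section is a regular 24-gon, circumradius = √(r²−h²) = √(8²−2.48²) = 7.606 (area = (24/2)·7.606²·sin(360°/24) = 179.67 mm²); Taking the first minus the rest: starting from the r=9.5 cylinder (280.30 mm²), the r=10 sphere at (-3.5, -1.5) partially overlaps it — only the 218.75 mm² overlap (of its 303.78 mm²) is removed, clipping the outline; the r=8 sphere at (1.5, 7) partially overlaps it — only the 33.28 mm² overlap (of its 179.67 mm²) is removed, clipping the outline — area = 28.27 mm²; (rotated 85° about Z; rotation is an isometry so areas/perimeters/island counts are preserved). So its area = 28.27 mm². Layer 19 (z = 4.56): the r=9.5 cylinder gives a regular 24-gon of circumradius 9.5 (constant along its height) (area = (24/2)·9.500²·sin(360°/24) = 280.30 mm²); the r=10 sphere at (-3.5, -1.5) contributes a regular 24-gon of circumradius √(10²−5.56²) = 8.312 (area = (24/2)·8.312²·sin(360°/24) = 214.57 mm²); the r=8 sphere at (1.5, 7) contributes a regular 24-gon of circumradius √(8²−6.56²) = 4.579 (area = (24/2)·4.579²·sin(360°/24) = 65.12 mm²); Subtracting the remaining from the first: starting from the r=9.5 cylinder (280.30 mm²), the r=10 sphere at (-3.5, -1.5) partially overlaps it — only the 177.15 mm² overlap (of its 214.57 mm²) is removed, clipping the outline; the r=8 sphere at (1.5, 7) partially overlaps it — only the 34.26 mm² overlap (of its 65.12 mm²) is removed, clipping the outline — area = 68.89 mm²; (whole slice rotated 85° about Z — lengths, areas and connectivity unchanged). So its area = 68.89 mm². Layer 19 is larger (68.89 vs 28.27 mm²).

layer 19 (z = 4.56 mm)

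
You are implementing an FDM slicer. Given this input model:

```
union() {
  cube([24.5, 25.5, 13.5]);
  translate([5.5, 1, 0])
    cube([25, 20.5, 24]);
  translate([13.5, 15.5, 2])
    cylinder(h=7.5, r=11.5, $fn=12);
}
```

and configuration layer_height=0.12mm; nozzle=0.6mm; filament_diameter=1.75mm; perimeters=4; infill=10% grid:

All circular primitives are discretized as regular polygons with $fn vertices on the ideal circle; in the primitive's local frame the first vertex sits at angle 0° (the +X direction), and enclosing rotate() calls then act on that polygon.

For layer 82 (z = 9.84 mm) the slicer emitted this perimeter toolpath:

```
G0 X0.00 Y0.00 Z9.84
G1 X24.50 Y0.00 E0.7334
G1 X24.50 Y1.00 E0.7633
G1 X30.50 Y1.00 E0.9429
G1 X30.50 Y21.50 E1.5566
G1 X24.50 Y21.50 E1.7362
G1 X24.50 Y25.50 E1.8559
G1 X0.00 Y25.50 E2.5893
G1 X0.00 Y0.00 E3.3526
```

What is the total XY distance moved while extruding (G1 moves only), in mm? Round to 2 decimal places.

112.00 mm

Sum the Euclidean lengths of each G1 segment: total = 112.00 mm.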